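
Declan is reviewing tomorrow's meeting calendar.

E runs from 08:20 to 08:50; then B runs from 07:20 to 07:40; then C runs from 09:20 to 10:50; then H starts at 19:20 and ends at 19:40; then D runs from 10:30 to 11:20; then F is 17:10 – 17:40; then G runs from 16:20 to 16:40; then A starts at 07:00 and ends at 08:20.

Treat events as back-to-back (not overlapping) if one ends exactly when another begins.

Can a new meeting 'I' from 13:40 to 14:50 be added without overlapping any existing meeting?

Yes — the slot is free

A: ends 08:20 at or before I starts 13:40 → clear.
B: ends 07:40 at or before I starts 13:40 → clear.
E: ends 08:50 at or before I starts 13:40 → clear.
C: ends 10:50 at or before I starts 13:40 → clear.
D: ends 11:20 at or before I starts 13:40 → clear.
G: starts 16:20 at or after I ends 14:50 → clear.
F: starts 17:10 at or after I ends 14:50 → clear.
H: starts 19:20 at or after I ends 14:50 → clear.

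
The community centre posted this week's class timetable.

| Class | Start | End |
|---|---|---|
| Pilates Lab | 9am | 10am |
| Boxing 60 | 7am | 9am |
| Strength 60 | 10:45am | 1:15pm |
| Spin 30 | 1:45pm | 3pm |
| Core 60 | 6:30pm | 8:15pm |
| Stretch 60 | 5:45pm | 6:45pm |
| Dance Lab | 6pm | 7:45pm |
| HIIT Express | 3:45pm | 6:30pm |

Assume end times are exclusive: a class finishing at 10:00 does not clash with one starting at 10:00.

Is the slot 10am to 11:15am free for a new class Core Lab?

Boxing 60: ends 9am at or before Core Lab starts 10am → clear.
Pilates Lab: ends 10am at or before Core Lab starts 10am → clear.
Strength 60: starts 10:45am before Core Lab ends 11:15am, and ends 1:15pm after Core Lab starts 10am → overlap.
Spin 30: starts 1:45pm at or after Core Lab ends 11:15am → clear.
HIIT Express: starts 3:45pm at or after Core Lab ends 11:15am → clear.
Stretch 60: starts 5:45pm at or after Core Lab ends 11:15am → clear.
Dance Lab: starts 6pm at or after Core Lab ends 11:15am → clear.
Core 60: starts 6:30pm at or after Core Lab ends 11:15am → clear.
Core Lab overlaps Strength 60.

No — it overlaps Strength 60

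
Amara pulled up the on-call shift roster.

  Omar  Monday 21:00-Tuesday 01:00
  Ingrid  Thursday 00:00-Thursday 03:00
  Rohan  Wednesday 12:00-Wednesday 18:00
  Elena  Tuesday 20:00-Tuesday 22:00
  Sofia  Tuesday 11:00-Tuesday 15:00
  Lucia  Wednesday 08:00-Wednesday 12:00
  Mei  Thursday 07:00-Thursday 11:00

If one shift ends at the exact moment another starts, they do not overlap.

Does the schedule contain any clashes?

Two intervals overlap when each starts before the other ends.
Sorted by start: Omar, Sofia, Elena, Lucia, Rohan, Ingrid, Mei.
Sofia starts after Omar ends, so Omar has no further overlaps.
Elena starts after Sofia ends, so Sofia has no further overlaps.
Lucia starts after Elena ends, so Elena has no further overlaps.
Rohan starts exactly when Lucia ends (back-to-back, no overlap), so Lucia has no further overlaps.
Ingrid starts after Rohan ends, so Rohan has no further overlaps.
Mei starts after Ingrid ends.
Every pair is clear; the schedule has no overlaps.

No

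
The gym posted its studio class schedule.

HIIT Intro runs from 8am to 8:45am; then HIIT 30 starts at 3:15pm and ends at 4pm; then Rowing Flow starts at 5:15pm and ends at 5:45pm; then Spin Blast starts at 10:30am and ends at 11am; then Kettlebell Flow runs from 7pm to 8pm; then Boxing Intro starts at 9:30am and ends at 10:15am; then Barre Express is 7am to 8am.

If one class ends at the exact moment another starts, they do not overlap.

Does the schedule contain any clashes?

Sorted by start: Barre Express, HIIT Intro, Boxing Intro, Spin Blast, HIIT 30, Rowing Flow, Kettlebell Flow.
HIIT Intro starts exactly when Barre Express ends (back-to-back, no overlap), so nothing later overlaps Barre Express either.
Boxing Intro starts after HIIT Intro ends, so nothing later overlaps HIIT Intro either.
Spin Blast starts after Boxing Intro ends, so nothing later overlaps Boxing Intro either.
HIIT 30 starts after Spin Blast ends, so nothing later overlaps Spin Blast either.
Rowing Flow starts after HIIT 30 ends, so nothing later overlaps HIIT 30 either.
Kettlebell Flow starts after Rowing Flow ends.
Every pair is clear; the schedule has no overlaps.

No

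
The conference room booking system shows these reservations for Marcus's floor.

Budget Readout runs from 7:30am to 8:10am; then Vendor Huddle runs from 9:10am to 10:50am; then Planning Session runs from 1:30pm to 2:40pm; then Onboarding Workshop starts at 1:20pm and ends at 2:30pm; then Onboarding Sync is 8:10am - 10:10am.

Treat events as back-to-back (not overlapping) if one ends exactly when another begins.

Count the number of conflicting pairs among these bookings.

2

Check each pair: they overlap iff neither finishes before the other starts.
Sorted by start: Budget Readout, Onboarding Sync, Vendor Huddle, Onboarding Workshop, Planning Session.
Onboarding Sync starts exactly when Budget Readout ends (back-to-back, no overlap); Budget Readout is clear from here.
Vendor Huddle starts before Onboarding Sync ends → Onboarding Sync and Vendor Huddle overlap.
Onboarding Workshop starts after Onboarding Sync ends; Onboarding Sync is clear from here.
Onboarding Workshop starts after Vendor Huddle ends; Vendor Huddle is clear from here.
Planning Session starts before Onboarding Workshop ends → Onboarding Workshop and Planning Session overlap.
Overlapping pairs: Onboarding Sync & Vendor Huddle, Onboarding Workshop & Planning Session — 2 in total.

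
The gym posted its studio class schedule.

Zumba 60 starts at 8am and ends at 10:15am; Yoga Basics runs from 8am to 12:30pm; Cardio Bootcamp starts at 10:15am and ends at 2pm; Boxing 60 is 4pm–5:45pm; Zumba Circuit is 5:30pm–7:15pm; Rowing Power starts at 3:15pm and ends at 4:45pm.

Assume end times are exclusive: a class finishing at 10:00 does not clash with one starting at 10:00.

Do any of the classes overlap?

Yes

Check each pair: they overlap iff neither finishes before the other starts.
Sorted by start: Zumba 60, Yoga Basics, Cardio Bootcamp, Rowing Power, Boxing 60, Zumba Circuit.
Yoga Basics starts before Zumba 60 ends → Zumba 60 and Yoga Basics overlap.
That's a conflict, so the schedule is not conflict-free.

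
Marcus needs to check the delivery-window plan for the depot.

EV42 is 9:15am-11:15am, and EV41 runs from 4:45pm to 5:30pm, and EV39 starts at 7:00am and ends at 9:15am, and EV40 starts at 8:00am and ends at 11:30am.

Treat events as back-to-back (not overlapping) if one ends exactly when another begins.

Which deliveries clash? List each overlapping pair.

EV39 & EV40, EV40 & EV42

Sorted by start: EV39, EV40, EV42, EV41.
EV40 starts before EV39 ends → EV39 and EV40 overlap.
EV42 starts exactly when EV39 ends (back-to-back, no overlap), so EV39 has no further overlaps.
EV42 starts before EV40 ends → EV40 and EV42 overlap.
EV41 starts after EV40 ends.
EV41 starts after EV42 ends.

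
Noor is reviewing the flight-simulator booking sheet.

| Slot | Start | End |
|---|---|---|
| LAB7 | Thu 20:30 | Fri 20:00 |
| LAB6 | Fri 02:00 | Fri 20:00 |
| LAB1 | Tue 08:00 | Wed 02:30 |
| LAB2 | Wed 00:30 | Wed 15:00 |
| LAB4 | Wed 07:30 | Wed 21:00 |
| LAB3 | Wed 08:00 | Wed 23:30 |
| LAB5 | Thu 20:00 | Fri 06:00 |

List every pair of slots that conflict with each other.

Sorted by start: LAB1, LAB2, LAB4, LAB3, LAB5, LAB7, LAB6.
LAB2 starts before LAB1 ends → LAB1 and LAB2 overlap.
LAB4 starts after LAB1 ends, so LAB1 has no further overlaps.
LAB4 starts before LAB2 ends → LAB2 and LAB4 overlap.
LAB3 starts before LAB2 ends → LAB2 and LAB3 overlap.
LAB5 starts after LAB2 ends, so LAB2 has no further overlaps.
LAB3 starts before LAB4 ends → LAB4 and LAB3 overlap.
LAB5 starts after LAB4 ends, so LAB4 has no further overlaps.
LAB5 starts after LAB3 ends, so LAB3 has no further overlaps.
LAB7 starts before LAB5 ends → LAB5 and LAB7 overlap.
LAB6 starts before LAB5 ends → LAB5 and LAB6 overlap.
LAB6 starts before LAB7 ends → LAB7 and LAB6 overlap.

LAB1 & LAB2, LAB2 & LAB3, LAB2 & LAB4, LAB3 & LAB4, LAB5 & LAB6, LAB5 & LAB7, LAB6 & LAB7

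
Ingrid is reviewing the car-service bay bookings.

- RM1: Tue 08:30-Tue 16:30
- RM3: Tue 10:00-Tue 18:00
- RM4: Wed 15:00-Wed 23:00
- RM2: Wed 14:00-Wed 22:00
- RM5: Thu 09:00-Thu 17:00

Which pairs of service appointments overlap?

Sorted by start: RM1, RM3, RM2, RM4, RM5.
RM3 starts before RM1 ends → RM1 and RM3 overlap.
RM2 starts after RM1 ends, so RM1 has no further overlaps.
RM2 starts after RM3 ends, so RM3 has no further overlaps.
RM4 starts before RM2 ends → RM2 and RM4 overlap.
RM5 starts after RM2 ends.
RM5 starts after RM4 ends.

RM1 & RM3, RM2 & RM4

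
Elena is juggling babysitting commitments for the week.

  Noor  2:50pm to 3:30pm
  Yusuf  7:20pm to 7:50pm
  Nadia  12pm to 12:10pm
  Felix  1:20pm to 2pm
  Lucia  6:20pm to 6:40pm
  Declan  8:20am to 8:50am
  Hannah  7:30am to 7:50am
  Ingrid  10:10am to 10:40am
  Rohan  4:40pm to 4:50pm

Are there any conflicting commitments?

Sorted by start: Hannah, Declan, Ingrid, Nadia, Felix, Noor, Rohan, Lucia, Yusuf.
Declan starts after Hannah ends; Hannah is clear from here.
Ingrid starts after Declan ends; Declan is clear from here.
Nadia starts after Ingrid ends; Ingrid is clear from here.
Felix starts after Nadia ends; Nadia is clear from here.
Noor starts after Felix ends; Felix is clear from here.
Rohan starts after Noor ends; Noor is clear from here.
Lucia starts after Rohan ends; Rohan is clear from here.
Yusuf starts after Lucia ends.
Every pair is clear; the schedule has no overlaps.

No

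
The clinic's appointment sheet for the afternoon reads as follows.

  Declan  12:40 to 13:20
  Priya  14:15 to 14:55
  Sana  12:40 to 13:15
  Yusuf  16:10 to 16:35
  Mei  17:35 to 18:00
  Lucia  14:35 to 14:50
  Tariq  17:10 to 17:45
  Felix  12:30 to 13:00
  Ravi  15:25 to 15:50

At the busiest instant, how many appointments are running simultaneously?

Sort all start/end points and keep a running count:
12:30 start Felix → 1
12:40 start Declan → 2
12:40 start Sana → 3
13:00 end Felix → 2
13:15 end Sana → 1
13:20 end Declan → 0
14:15 start Priya → 1
14:35 start Lucia → 2
14:50 end Lucia → 1
14:55 end Priya → 0
15:25 start Ravi → 1
15:50 end Ravi → 0
16:10 start Yusuf → 1
16:35 end Yusuf → 0
17:10 start Tariq → 1
17:35 start Mei → 2
17:45 end Tariq → 1
18:00 end Mei → 0
Peak is 3, at 12:40 (Declan, Felix, Sana).

3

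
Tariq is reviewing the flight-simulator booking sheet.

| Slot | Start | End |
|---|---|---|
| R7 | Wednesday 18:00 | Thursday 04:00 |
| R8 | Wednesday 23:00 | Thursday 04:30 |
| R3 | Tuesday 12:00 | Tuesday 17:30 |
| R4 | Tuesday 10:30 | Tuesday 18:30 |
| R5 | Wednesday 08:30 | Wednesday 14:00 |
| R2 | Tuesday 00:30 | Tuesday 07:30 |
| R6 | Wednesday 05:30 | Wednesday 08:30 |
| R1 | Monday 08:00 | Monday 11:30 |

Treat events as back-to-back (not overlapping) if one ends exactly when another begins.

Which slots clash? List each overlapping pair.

R3 & R4, R7 & R8

Two intervals overlap when each starts before the other ends.
Sorted by start: R1, R2, R4, R3, R6, R5, R7, R8.
R2 starts after R1 ends — done with R1.
R4 starts after R2 ends — done with R2.
R3 starts before R4 ends → R4 and R3 overlap.
R6 starts after R4 ends — done with R4.
R6 starts after R3 ends — done with R3.
R5 starts exactly when R6 ends (back-to-back, no overlap) — done with R6.
R7 starts after R5 ends — done with R5.
R8 starts before R7 ends → R7 and R8 overlap.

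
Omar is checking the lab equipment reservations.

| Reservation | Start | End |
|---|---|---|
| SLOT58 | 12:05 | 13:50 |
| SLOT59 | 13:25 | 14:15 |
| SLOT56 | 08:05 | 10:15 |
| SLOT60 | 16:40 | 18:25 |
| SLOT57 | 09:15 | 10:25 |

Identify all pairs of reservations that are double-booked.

SLOT56 & SLOT57, SLOT58 & SLOT59

Sorted by start: SLOT56, SLOT57, SLOT58, SLOT59, SLOT60.
SLOT57 starts before SLOT56 ends → SLOT56 and SLOT57 overlap.
SLOT58 starts after SLOT56 ends, so nothing later overlaps SLOT56 either.
SLOT58 starts after SLOT57 ends, so nothing later overlaps SLOT57 either.
SLOT59 starts before SLOT58 ends → SLOT58 and SLOT59 overlap.
SLOT60 starts after SLOT58 ends.
SLOT60 starts after SLOT59 ends.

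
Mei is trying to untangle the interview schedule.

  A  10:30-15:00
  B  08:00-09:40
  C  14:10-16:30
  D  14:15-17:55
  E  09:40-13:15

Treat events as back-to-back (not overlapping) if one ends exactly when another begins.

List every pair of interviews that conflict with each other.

Check each pair: they overlap iff neither finishes before the other starts.
Sorted by start: B, E, A, C, D.
E starts exactly when B ends (back-to-back, no overlap); B is clear from here.
A starts before E ends → E and A overlap.
C starts after E ends; E is clear from here.
C starts before A ends → A and C overlap.
D starts before A ends → A and D overlap.
D starts before C ends → C and D overlap.

A & C, A & D, A & E, C & D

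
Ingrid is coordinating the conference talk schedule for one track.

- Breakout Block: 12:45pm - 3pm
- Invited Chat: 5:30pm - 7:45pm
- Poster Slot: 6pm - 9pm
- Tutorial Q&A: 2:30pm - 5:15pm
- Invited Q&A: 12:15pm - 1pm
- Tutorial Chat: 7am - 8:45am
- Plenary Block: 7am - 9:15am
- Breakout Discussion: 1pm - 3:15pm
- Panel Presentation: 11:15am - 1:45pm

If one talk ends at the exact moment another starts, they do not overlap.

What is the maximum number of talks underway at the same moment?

Walk through starts and ends in time order (an end at T is processed before a start at T):
7am start Plenary Block → 1
7am start Tutorial Chat → 2
8:45am end Tutorial Chat → 1
9:15am end Plenary Block → 0
11:15am start Panel Presentation → 1
12:15pm start Invited Q&A → 2
12:45pm start Breakout Block → 3
1pm end Invited Q&A → 2
1pm start Breakout Discussion → 3
1:45pm end Panel Presentation → 2
2:30pm start Tutorial Q&A → 3
3pm end Breakout Block → 2
3:15pm end Breakout Discussion → 1
5:15pm end Tutorial Q&A → 0
5:30pm start Invited Chat → 1
6pm start Poster Slot → 2
7:45pm end Invited Chat → 1
9pm end Poster Slot → 0
Peak is 3, at 12:45pm (Breakout Block, Invited Q&A, Panel Presentation).

3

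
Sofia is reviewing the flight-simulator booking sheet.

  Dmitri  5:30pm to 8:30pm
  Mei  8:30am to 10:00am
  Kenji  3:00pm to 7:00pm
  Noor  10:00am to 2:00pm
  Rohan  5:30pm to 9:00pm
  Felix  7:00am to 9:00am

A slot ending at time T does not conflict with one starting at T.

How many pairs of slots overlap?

4

Two intervals overlap when each starts before the other ends.
Sorted by start: Felix, Mei, Noor, Kenji, Dmitri, Rohan.
Mei starts before Felix ends → Felix and Mei overlap.
Noor starts after Felix ends, so nothing later overlaps Felix either.
Noor starts exactly when Mei ends (back-to-back, no overlap), so nothing later overlaps Mei either.
Kenji starts after Noor ends, so nothing later overlaps Noor either.
Dmitri starts before Kenji ends → Kenji and Dmitri overlap.
Rohan starts before Kenji ends → Kenji and Rohan overlap.
Rohan starts before Dmitri ends → Dmitri and Rohan overlap.
Overlapping pairs: Dmitri & Kenji, Dmitri & Rohan, Felix & Mei, Kenji & Rohan — 4 in total.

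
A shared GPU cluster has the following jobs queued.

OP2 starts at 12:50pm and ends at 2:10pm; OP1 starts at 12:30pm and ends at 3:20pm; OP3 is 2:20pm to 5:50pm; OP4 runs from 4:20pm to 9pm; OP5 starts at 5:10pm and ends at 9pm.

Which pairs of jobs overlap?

Sorted by start: OP1, OP2, OP3, OP4, OP5.
OP2 starts before OP1 ends → OP1 and OP2 overlap.
OP3 starts before OP1 ends → OP1 and OP3 overlap.
OP4 starts after OP1 ends, so OP1 has no further overlaps.
OP3 starts after OP2 ends, so OP2 has no further overlaps.
OP4 starts before OP3 ends → OP3 and OP4 overlap.
OP5 starts before OP3 ends → OP3 and OP5 overlap.
OP5 starts before OP4 ends → OP4 and OP5 overlap.

OP1 & OP2, OP1 & OP3, OP3 & OP4, OP3 & OP5, OP4 & OP5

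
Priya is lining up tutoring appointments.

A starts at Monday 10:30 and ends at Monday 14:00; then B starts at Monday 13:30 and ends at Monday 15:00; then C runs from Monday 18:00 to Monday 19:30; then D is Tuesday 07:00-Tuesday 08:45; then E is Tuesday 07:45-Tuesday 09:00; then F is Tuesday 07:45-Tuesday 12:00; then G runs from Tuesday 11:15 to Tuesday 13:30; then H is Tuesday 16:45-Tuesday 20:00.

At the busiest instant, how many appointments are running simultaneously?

3

Walk through starts and ends in time order (an end at T is processed before a start at T):
Monday 10:30 start A → 1
Monday 13:30 start B → 2
Monday 14:00 end A → 1
Monday 15:00 end B → 0
Monday 18:00 start C → 1
Monday 19:30 end C → 0
Tuesday 07:00 start D → 1
Tuesday 07:45 start E → 2
Tuesday 07:45 start F → 3
Tuesday 08:45 end D → 2
Tuesday 09:00 end E → 1
Tuesday 11:15 start G → 2
Tuesday 12:00 end F → 1
Tuesday 13:30 end G → 0
Tuesday 16:45 start H → 1
Tuesday 20:00 end H → 0
Peak is 3, at Tuesday 07:45 (D, E, F).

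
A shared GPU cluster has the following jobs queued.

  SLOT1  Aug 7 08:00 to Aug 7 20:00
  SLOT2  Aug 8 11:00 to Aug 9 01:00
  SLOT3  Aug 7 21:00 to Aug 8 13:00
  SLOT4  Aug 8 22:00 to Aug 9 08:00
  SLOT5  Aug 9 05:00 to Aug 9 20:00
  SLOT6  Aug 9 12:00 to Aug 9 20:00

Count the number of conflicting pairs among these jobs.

4

Sorted by start: SLOT1, SLOT3, SLOT2, SLOT4, SLOT5, SLOT6.
SLOT3 starts after SLOT1 ends; SLOT1 is clear from here.
SLOT2 starts before SLOT3 ends → SLOT3 and SLOT2 overlap.
SLOT4 starts after SLOT3 ends; SLOT3 is clear from here.
SLOT4 starts before SLOT2 ends → SLOT2 and SLOT4 overlap.
SLOT5 starts after SLOT2 ends; SLOT2 is clear from here.
SLOT5 starts before SLOT4 ends → SLOT4 and SLOT5 overlap.
SLOT6 starts after SLOT4 ends.
SLOT6 starts before SLOT5 ends → SLOT5 and SLOT6 overlap.
Overlapping pairs: SLOT2 & SLOT3, SLOT2 & SLOT4, SLOT4 & SLOT5, SLOT5 & SLOT6 — 4 in total.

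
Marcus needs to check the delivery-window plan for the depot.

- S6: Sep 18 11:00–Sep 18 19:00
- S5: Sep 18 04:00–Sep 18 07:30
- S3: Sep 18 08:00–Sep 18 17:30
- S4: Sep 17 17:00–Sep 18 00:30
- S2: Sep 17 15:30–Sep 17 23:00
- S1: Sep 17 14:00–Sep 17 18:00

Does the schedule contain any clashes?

Two intervals overlap when each starts before the other ends.
Sorted by start: S1, S2, S4, S5, S3, S6.
S2 starts before S1 ends → S1 and S2 overlap.
That's a conflict, so the schedule is not conflict-free.

Yes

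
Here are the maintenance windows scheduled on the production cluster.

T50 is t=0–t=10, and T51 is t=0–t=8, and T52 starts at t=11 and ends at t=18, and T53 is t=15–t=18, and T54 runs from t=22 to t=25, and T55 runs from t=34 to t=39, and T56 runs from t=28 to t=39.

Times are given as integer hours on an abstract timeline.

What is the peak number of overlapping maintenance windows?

2

Sort all start/end points and keep a running count:
t=0 start T50 → 1
t=0 start T51 → 2
t=8 end T51 → 1
t=10 end T50 → 0
t=11 start T52 → 1
t=15 start T53 → 2
t=18 end T52 → 1
t=18 end T53 → 0
t=22 start T54 → 1
t=25 end T54 → 0
t=28 start T56 → 1
t=34 start T55 → 2
t=39 end T55 → 1
t=39 end T56 → 0
Peak is 2, at t=0 (T50, T51).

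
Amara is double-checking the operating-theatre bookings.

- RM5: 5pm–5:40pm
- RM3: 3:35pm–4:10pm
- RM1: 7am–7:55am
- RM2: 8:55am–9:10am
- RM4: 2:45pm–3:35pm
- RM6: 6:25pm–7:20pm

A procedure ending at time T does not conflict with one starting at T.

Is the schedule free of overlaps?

Yes

Two intervals overlap when each starts before the other ends.
Sorted by start: RM1, RM2, RM4, RM3, RM5, RM6.
RM2 starts after RM1 ends; RM1 is clear from here.
RM4 starts after RM2 ends; RM2 is clear from here.
RM3 starts exactly when RM4 ends (back-to-back, no overlap); RM4 is clear from here.
RM5 starts after RM3 ends; RM3 is clear from here.
RM6 starts after RM5 ends.
Every pair is clear; the schedule has no overlaps.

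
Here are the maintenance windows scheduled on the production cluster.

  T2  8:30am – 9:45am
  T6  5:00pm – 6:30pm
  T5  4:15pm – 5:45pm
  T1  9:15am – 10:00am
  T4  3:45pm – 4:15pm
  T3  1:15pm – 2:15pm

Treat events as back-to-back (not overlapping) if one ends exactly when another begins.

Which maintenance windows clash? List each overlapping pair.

Sorted by start: T2, T1, T3, T4, T5, T6.
T1 starts before T2 ends → T2 and T1 overlap.
T3 starts after T2 ends, so T2 has no further overlaps.
T3 starts after T1 ends, so T1 has no further overlaps.
T4 starts after T3 ends, so T3 has no further overlaps.
T5 starts exactly when T4 ends (back-to-back, no overlap), so T4 has no further overlaps.
T6 starts before T5 ends → T5 and T6 overlap.

T1 & T2, T5 & T6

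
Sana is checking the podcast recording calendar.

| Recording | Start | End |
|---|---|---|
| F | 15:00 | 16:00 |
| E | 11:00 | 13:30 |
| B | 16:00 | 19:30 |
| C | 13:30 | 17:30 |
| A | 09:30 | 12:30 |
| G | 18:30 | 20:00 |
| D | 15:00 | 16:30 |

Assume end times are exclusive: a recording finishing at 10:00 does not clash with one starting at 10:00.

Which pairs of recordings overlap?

A & E, B & C, B & D, B & G, C & D, C & F, D & F

Sorted by start: A, E, C, D, F, B, G.
E starts before A ends → A and E overlap.
C starts after A ends — done with A.
C starts exactly when E ends (back-to-back, no overlap) — done with E.
D starts before C ends → C and D overlap.
F starts before C ends → C and F overlap.
B starts before C ends → C and B overlap.
G starts after C ends.
F starts before D ends → D and F overlap.
B starts before D ends → D and B overlap.
G starts after D ends.
B starts exactly when F ends (back-to-back, no overlap) — done with F.
G starts before B ends → B and G overlap.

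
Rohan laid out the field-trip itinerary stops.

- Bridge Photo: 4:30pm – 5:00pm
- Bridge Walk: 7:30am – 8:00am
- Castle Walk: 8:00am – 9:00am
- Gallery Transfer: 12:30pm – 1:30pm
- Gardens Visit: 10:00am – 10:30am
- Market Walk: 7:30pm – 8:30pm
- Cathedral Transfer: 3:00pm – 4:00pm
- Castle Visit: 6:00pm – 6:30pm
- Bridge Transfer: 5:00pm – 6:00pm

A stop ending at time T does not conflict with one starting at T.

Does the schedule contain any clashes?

No

Sorted by start: Bridge Walk, Castle Walk, Gardens Visit, Gallery Transfer, Cathedral Transfer, Bridge Photo, Bridge Transfer, Castle Visit, Market Walk.
Castle Walk starts exactly when Bridge Walk ends (back-to-back, no overlap), so Bridge Walk has no further overlaps.
Gardens Visit starts after Castle Walk ends, so Castle Walk has no further overlaps.
Gallery Transfer starts after Gardens Visit ends, so Gardens Visit has no further overlaps.
Cathedral Transfer starts after Gallery Transfer ends, so Gallery Transfer has no further overlaps.
Bridge Photo starts after Cathedral Transfer ends, so Cathedral Transfer has no further overlaps.
Bridge Transfer starts exactly when Bridge Photo ends (back-to-back, no overlap), so Bridge Photo has no further overlaps.
Castle Visit starts exactly when Bridge Transfer ends (back-to-back, no overlap), so Bridge Transfer has no further overlaps.
Market Walk starts after Castle Visit ends.
Every pair is clear; the schedule has no overlaps.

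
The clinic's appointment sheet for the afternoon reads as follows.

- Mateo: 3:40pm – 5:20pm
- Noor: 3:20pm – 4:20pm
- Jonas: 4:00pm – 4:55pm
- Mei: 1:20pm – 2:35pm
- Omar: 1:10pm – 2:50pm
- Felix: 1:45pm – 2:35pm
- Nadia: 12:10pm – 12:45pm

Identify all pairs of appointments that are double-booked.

Felix & Mei, Felix & Omar, Jonas & Mateo, Jonas & Noor, Mateo & Noor, Mei & Omar

Sorted by start: Nadia, Omar, Mei, Felix, Noor, Mateo, Jonas.
Omar starts after Nadia ends; Nadia is clear from here.
Mei starts before Omar ends → Omar and Mei overlap.
Felix starts before Omar ends → Omar and Felix overlap.
Noor starts after Omar ends; Omar is clear from here.
Felix starts before Mei ends → Mei and Felix overlap.
Noor starts after Mei ends; Mei is clear from here.
Noor starts after Felix ends; Felix is clear from here.
Mateo starts before Noor ends → Noor and Mateo overlap.
Jonas starts before Noor ends → Noor and Jonas overlap.
Jonas starts before Mateo ends → Mateo and Jonas overlap.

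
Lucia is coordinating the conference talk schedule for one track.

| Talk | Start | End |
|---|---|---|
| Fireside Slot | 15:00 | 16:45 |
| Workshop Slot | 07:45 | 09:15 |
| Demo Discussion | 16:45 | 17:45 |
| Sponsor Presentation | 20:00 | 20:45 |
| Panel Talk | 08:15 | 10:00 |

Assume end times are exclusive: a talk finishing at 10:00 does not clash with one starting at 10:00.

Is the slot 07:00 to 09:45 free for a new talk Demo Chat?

No — it overlaps Panel Talk, Workshop Slot

Workshop Slot: starts 07:45 before Demo Chat ends 09:45, and ends 09:15 after Demo Chat starts 07:00 → overlap.
Panel Talk: starts 08:15 before Demo Chat ends 09:45, and ends 10:00 after Demo Chat starts 07:00 → overlap.
Fireside Slot: starts 15:00 at or after Demo Chat ends 09:45 → clear.
Demo Discussion: starts 16:45 at or after Demo Chat ends 09:45 → clear.
Sponsor Presentation: starts 20:00 at or after Demo Chat ends 09:45 → clear.
Demo Chat overlaps Panel Talk, Workshop Slot.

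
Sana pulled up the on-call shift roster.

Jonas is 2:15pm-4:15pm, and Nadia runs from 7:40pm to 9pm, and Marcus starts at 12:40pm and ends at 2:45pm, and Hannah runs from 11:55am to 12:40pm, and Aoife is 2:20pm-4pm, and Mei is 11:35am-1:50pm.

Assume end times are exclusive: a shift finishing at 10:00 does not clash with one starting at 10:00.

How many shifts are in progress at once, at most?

Sweep the timeline, counting +1 at each start and −1 at each end (ends before starts at a tie):
11:35am start Mei → 1
11:55am start Hannah → 2
12:40pm end Hannah → 1
12:40pm start Marcus → 2
1:50pm end Mei → 1
2:15pm start Jonas → 2
2:20pm start Aoife → 3
2:45pm end Marcus → 2
4pm end Aoife → 1
4:15pm end Jonas → 0
7:40pm start Nadia → 1
9pm end Nadia → 0
Peak is 3, at 2:20pm (Aoife, Jonas, Marcus).

3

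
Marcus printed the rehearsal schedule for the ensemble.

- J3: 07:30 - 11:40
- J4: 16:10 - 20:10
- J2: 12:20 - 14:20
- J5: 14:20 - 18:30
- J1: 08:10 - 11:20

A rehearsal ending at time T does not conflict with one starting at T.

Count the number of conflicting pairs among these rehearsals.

Two intervals overlap when each starts before the other ends.
Sorted by start: J3, J1, J2, J5, J4.
J1 starts before J3 ends → J3 and J1 overlap.
J2 starts after J3 ends — done with J3.
J2 starts after J1 ends — done with J1.
J5 starts exactly when J2 ends (back-to-back, no overlap) — done with J2.
J4 starts before J5 ends → J5 and J4 overlap.
Overlapping pairs: J1 & J3, J4 & J5 — 2 in total.

2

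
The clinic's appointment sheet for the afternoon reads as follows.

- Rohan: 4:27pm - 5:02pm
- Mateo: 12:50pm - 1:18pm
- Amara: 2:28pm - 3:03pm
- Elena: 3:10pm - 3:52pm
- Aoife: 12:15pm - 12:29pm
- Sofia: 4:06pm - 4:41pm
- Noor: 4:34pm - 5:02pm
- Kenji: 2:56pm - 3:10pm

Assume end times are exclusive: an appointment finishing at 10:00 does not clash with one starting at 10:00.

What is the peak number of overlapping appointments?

Sweep the timeline, counting +1 at each start and −1 at each end (ends before starts at a tie):
12:15pm start Aoife → 1
12:29pm end Aoife → 0
12:50pm start Mateo → 1
1:18pm end Mateo → 0
2:28pm start Amara → 1
2:56pm start Kenji → 2
3:03pm end Amara → 1
3:10pm end Kenji → 0
3:10pm start Elena → 1
3:52pm end Elena → 0
4:06pm start Sofia → 1
4:27pm start Rohan → 2
4:34pm start Noor → 3
4:41pm end Sofia → 2
5:02pm end Noor → 1
5:02pm end Rohan → 0
Peak is 3, at 4:34pm (Noor, Rohan, Sofia).

3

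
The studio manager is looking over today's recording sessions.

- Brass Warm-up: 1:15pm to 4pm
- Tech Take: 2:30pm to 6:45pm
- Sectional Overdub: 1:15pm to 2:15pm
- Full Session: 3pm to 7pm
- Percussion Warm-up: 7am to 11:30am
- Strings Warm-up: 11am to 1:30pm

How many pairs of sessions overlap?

7

Sorted by start: Percussion Warm-up, Strings Warm-up, Brass Warm-up, Sectional Overdub, Tech Take, Full Session.
Strings Warm-up starts before Percussion Warm-up ends → Percussion Warm-up and Strings Warm-up overlap.
Brass Warm-up starts after Percussion Warm-up ends, so Percussion Warm-up has no further overlaps.
Brass Warm-up starts before Strings Warm-up ends → Strings Warm-up and Brass Warm-up overlap.
Sectional Overdub starts before Strings Warm-up ends → Strings Warm-up and Sectional Overdub overlap.
Tech Take starts after Strings Warm-up ends, so Strings Warm-up has no further overlaps.
Sectional Overdub starts before Brass Warm-up ends → Brass Warm-up and Sectional Overdub overlap.
Tech Take starts before Brass Warm-up ends → Brass Warm-up and Tech Take overlap.
Full Session starts before Brass Warm-up ends → Brass Warm-up and Full Session overlap.
Tech Take starts after Sectional Overdub ends, so Sectional Overdub has no further overlaps.
Full Session starts before Tech Take ends → Tech Take and Full Session overlap.
Overlapping pairs: Brass Warm-up & Full Session, Brass Warm-up & Sectional Overdub, Brass Warm-up & Strings Warm-up, Brass Warm-up & Tech Take, Full Session & Tech Take, Percussion Warm-up & Strings Warm-up, Sectional Overdub & Strings Warm-up — 7 in total.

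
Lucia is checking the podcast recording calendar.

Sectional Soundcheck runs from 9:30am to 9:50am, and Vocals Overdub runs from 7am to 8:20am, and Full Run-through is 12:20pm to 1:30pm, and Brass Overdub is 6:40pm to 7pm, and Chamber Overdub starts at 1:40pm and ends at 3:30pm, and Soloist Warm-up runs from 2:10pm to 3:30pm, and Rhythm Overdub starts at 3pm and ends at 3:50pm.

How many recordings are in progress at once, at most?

3

Walk through starts and ends in time order (an end at T is processed before a start at T):
7am start Vocals Overdub → 1
8:20am end Vocals Overdub → 0
9:30am start Sectional Soundcheck → 1
9:50am end Sectional Soundcheck → 0
12:20pm start Full Run-through → 1
1:30pm end Full Run-through → 0
1:40pm start Chamber Overdub → 1
2:10pm start Soloist Warm-up → 2
3pm start Rhythm Overdub → 3
3:30pm end Chamber Overdub → 2
3:30pm end Soloist Warm-up → 1
3:50pm end Rhythm Overdub → 0
6:40pm start Brass Overdub → 1
7pm end Brass Overdub → 0
Peak is 3, at 3pm (Chamber Overdub, Rhythm Overdub, Soloist Warm-up).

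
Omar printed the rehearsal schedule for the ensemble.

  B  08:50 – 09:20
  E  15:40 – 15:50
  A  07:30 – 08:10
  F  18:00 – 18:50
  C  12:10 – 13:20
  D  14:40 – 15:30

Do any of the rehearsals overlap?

Sorted by start: A, B, C, D, E, F.
B starts after A ends, so A has no further overlaps.
C starts after B ends, so B has no further overlaps.
D starts after C ends, so C has no further overlaps.
E starts after D ends, so D has no further overlaps.
F starts after E ends.
Every pair is clear; the schedule has no overlaps.

No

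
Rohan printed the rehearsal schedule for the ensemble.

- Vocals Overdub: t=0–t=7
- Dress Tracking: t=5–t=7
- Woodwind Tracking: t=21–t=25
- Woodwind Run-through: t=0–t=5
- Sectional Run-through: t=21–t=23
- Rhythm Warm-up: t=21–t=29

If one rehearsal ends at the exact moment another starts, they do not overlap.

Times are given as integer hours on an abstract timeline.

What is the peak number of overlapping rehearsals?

Sort all start/end points and keep a running count:
t=0 start Vocals Overdub → 1
t=0 start Woodwind Run-through → 2
t=5 end Woodwind Run-through → 1
t=5 start Dress Tracking → 2
t=7 end Dress Tracking → 1
t=7 end Vocals Overdub → 0
t=21 start Rhythm Warm-up → 1
t=21 start Sectional Run-through → 2
t=21 start Woodwind Tracking → 3
t=23 end Sectional Run-through → 2
t=25 end Woodwind Tracking → 1
t=29 end Rhythm Warm-up → 0
Peak is 3, at t=21 (Rhythm Warm-up, Sectional Run-through, Woodwind Tracking).

3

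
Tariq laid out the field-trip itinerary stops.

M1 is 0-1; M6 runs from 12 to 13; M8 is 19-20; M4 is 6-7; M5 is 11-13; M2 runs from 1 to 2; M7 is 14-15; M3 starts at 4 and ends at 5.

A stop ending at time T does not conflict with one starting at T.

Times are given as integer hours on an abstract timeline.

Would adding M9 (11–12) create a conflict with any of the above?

M1: ends 1 at or before M9 starts 11 → clear.
M2: ends 2 at or before M9 starts 11 → clear.
M3: ends 5 at or before M9 starts 11 → clear.
M4: ends 7 at or before M9 starts 11 → clear.
M5: starts 11 before M9 ends 12, and ends 13 after M9 starts 11 → overlap.
M6: starts 12 at or after M9 ends 12 → clear.
M7: starts 14 at or after M9 ends 12 → clear.
M8: starts 19 at or after M9 ends 12 → clear.
M9 overlaps M5.

Yes — it overlaps M5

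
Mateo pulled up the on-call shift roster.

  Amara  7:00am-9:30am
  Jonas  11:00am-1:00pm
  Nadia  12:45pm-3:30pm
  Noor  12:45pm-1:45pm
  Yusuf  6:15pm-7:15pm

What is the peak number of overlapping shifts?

3

Walk through starts and ends in time order (an end at T is processed before a start at T):
7:00am start Amara → 1
9:30am end Amara → 0
11:00am start Jonas → 1
12:45pm start Nadia → 2
12:45pm start Noor → 3
1:00pm end Jonas → 2
1:45pm end Noor → 1
3:30pm end Nadia → 0
6:15pm start Yusuf → 1
7:15pm end Yusuf → 0
Peak is 3, at 12:45pm (Jonas, Nadia, Noor).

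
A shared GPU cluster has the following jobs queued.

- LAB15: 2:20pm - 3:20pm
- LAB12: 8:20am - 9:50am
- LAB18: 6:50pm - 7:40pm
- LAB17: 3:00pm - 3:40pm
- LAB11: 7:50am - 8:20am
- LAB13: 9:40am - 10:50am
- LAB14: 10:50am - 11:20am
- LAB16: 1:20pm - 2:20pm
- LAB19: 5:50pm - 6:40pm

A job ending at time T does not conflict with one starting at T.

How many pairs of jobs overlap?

2

Two intervals overlap when each starts before the other ends.
Sorted by start: LAB11, LAB12, LAB13, LAB14, LAB16, LAB15, LAB17, LAB19, LAB18.
LAB12 starts exactly when LAB11 ends (back-to-back, no overlap), so LAB11 has no further overlaps.
LAB13 starts before LAB12 ends → LAB12 and LAB13 overlap.
LAB14 starts after LAB12 ends, so LAB12 has no further overlaps.
LAB14 starts exactly when LAB13 ends (back-to-back, no overlap), so LAB13 has no further overlaps.
LAB16 starts after LAB14 ends, so LAB14 has no further overlaps.
LAB15 starts exactly when LAB16 ends (back-to-back, no overlap), so LAB16 has no further overlaps.
LAB17 starts before LAB15 ends → LAB15 and LAB17 overlap.
LAB19 starts after LAB15 ends, so LAB15 has no further overlaps.
LAB19 starts after LAB17 ends, so LAB17 has no further overlaps.
LAB18 starts after LAB19 ends.
Overlapping pairs: LAB12 & LAB13, LAB15 & LAB17 — 2 in total.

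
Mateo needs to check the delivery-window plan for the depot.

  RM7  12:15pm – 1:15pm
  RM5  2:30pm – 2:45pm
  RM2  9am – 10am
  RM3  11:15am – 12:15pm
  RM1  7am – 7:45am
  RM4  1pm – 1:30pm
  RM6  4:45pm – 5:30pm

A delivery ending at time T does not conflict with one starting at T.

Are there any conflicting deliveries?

Two intervals overlap when each starts before the other ends.
Sorted by start: RM1, RM2, RM3, RM7, RM4, RM5, RM6.
RM2 starts after RM1 ends — done with RM1.
RM3 starts after RM2 ends — done with RM2.
RM7 starts exactly when RM3 ends (back-to-back, no overlap) — done with RM3.
RM4 starts before RM7 ends → RM7 and RM4 overlap.
That's a conflict, so the schedule is not conflict-free.

Yes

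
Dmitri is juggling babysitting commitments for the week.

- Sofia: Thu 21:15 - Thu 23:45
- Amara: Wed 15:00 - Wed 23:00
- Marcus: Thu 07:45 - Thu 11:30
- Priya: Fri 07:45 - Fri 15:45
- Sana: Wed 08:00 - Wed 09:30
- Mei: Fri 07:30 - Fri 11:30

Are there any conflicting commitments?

Sorted by start: Sana, Amara, Marcus, Sofia, Mei, Priya.
Amara starts after Sana ends — done with Sana.
Marcus starts after Amara ends — done with Amara.
Sofia starts after Marcus ends — done with Marcus.
Mei starts after Sofia ends — done with Sofia.
Priya starts before Mei ends → Mei and Priya overlap.
That's a conflict, so the schedule is not conflict-free.

Yes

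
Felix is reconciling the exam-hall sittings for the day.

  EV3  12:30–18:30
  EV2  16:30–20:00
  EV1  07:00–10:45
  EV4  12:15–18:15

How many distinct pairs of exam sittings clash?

3

Sorted by start: EV1, EV4, EV3, EV2.
EV4 starts after EV1 ends — done with EV1.
EV3 starts before EV4 ends → EV4 and EV3 overlap.
EV2 starts before EV4 ends → EV4 and EV2 overlap.
EV2 starts before EV3 ends → EV3 and EV2 overlap.
Overlapping pairs: EV2 & EV3, EV2 & EV4, EV3 & EV4 — 3 in total.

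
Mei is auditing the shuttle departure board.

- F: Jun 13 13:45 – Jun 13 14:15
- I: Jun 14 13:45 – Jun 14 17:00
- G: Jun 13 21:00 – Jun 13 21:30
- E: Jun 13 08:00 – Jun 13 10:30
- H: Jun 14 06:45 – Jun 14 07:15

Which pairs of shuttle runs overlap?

Sorted by start: E, F, G, H, I.
F starts after E ends, so E has no further overlaps.
G starts after F ends, so F has no further overlaps.
H starts after G ends, so G has no further overlaps.
I starts after H ends.

none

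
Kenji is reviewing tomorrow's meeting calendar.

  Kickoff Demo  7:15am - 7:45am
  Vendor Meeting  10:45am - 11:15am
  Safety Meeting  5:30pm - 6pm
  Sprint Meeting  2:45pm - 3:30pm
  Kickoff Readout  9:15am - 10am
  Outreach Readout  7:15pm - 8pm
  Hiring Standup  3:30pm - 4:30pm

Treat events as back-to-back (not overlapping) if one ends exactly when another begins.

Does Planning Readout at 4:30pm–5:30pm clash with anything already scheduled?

No — it doesn't clash with anything

Kickoff Demo: ends 7:45am at or before Planning Readout starts 4:30pm → clear.
Kickoff Readout: ends 10am at or before Planning Readout starts 4:30pm → clear.
Vendor Meeting: ends 11:15am at or before Planning Readout starts 4:30pm → clear.
Sprint Meeting: ends 3:30pm at or before Planning Readout starts 4:30pm → clear.
Hiring Standup: ends 4:30pm at or before Planning Readout starts 4:30pm → clear.
Safety Meeting: starts 5:30pm at or after Planning Readout ends 5:30pm → clear.
Outreach Readout: starts 7:15pm at or after Planning Readout ends 5:30pm → clear.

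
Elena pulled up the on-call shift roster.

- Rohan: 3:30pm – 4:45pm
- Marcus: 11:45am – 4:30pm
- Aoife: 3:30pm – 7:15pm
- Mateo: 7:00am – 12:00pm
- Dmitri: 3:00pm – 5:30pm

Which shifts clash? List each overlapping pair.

Aoife & Dmitri, Aoife & Marcus, Aoife & Rohan, Dmitri & Marcus, Dmitri & Rohan, Marcus & Mateo, Marcus & Rohan

Sorted by start: Mateo, Marcus, Dmitri, Aoife, Rohan.
Marcus starts before Mateo ends → Mateo and Marcus overlap.
Dmitri starts after Mateo ends — done with Mateo.
Dmitri starts before Marcus ends → Marcus and Dmitri overlap.
Aoife starts before Marcus ends → Marcus and Aoife overlap.
Rohan starts before Marcus ends → Marcus and Rohan overlap.
Aoife starts before Dmitri ends → Dmitri and Aoife overlap.
Rohan starts before Dmitri ends → Dmitri and Rohan overlap.
Rohan starts before Aoife ends → Aoife and Rohan overlap.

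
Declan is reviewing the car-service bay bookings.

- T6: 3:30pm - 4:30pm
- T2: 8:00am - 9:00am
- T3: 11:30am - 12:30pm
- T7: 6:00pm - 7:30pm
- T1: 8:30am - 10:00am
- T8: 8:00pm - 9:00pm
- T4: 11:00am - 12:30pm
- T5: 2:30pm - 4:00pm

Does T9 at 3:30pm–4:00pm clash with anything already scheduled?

T2: ends 9:00am at or before T9 starts 3:30pm → clear.
T1: ends 10:00am at or before T9 starts 3:30pm → clear.
T4: ends 12:30pm at or before T9 starts 3:30pm → clear.
T3: ends 12:30pm at or before T9 starts 3:30pm → clear.
T5: starts 2:30pm before T9 ends 4:00pm, and ends 4:00pm after T9 starts 3:30pm → overlap.
T6: starts 3:30pm before T9 ends 4:00pm, and ends 4:30pm after T9 starts 3:30pm → overlap.
T7: starts 6:00pm at or after T9 ends 4:00pm → clear.
T8: starts 8:00pm at or after T9 ends 4:00pm → clear.
T9 overlaps T5, T6.

Yes — it overlaps T5, T6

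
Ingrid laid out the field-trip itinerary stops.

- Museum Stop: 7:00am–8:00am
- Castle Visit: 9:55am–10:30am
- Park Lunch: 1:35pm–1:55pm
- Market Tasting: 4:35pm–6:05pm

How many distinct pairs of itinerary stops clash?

0

Sorted by start: Museum Stop, Castle Visit, Park Lunch, Market Tasting.
Castle Visit starts after Museum Stop ends; Museum Stop is clear from here.
Park Lunch starts after Castle Visit ends; Castle Visit is clear from here.
Market Tasting starts after Park Lunch ends.
No pair overlaps.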